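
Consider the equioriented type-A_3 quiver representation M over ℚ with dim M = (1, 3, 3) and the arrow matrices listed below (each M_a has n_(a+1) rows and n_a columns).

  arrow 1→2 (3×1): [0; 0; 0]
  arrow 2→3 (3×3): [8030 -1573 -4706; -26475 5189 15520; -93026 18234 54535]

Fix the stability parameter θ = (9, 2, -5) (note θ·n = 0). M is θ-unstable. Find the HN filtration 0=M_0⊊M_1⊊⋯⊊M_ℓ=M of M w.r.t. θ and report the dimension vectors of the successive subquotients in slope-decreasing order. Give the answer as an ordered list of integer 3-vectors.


Via rank(M_{q-1}∘⋯∘M_p): M ≅ I[1,1], I[2,3]^3.
μ_θ-semistable layers: μ^(1)=9; μ^(2)=-3/2

((1, 0, 0); (0, 3, 3))


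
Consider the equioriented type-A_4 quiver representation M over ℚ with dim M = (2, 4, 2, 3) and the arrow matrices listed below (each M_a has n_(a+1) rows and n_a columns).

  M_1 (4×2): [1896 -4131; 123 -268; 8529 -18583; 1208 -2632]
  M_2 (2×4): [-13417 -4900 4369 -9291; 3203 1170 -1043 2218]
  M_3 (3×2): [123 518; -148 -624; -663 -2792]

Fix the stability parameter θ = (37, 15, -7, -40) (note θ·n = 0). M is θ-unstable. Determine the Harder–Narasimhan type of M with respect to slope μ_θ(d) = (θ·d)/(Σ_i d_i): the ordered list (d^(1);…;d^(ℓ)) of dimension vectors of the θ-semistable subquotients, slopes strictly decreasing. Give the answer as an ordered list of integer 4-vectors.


Interval decomposition of M: I[1,2], I[1,4], I[2,2], I[2,4], I[4,4].
HN type (ℓ=5): μ^(1)=26; μ^(2)=15; μ^(3)=5/4; μ^(4)=-32/3; μ^(5)=-40

((1, 1, 0, 0); (0, 1, 0, 0); (1, 1, 1, 1); (0, 1, 1, 1); (0, 0, 0, 1))


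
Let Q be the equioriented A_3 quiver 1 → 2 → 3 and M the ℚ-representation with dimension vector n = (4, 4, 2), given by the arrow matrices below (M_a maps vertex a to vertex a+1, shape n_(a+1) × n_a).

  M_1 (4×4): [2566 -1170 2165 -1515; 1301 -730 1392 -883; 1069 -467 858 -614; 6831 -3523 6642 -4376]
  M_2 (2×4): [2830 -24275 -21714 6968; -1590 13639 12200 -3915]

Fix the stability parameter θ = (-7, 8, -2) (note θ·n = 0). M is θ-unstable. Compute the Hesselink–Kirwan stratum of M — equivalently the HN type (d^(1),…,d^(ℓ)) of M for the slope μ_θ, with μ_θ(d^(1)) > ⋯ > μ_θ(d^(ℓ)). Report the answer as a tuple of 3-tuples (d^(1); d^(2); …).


Via rank(M_{q-1}∘⋯∘M_p): M ≅ I[1,1], I[1,2], I[1,3]^2, I[2,2].
μ_θ-semistable layers: μ^(1)=8; μ^(2)=3; μ^(3)=-7

((0, 2, 0); (0, 2, 2); (4, 0, 0))


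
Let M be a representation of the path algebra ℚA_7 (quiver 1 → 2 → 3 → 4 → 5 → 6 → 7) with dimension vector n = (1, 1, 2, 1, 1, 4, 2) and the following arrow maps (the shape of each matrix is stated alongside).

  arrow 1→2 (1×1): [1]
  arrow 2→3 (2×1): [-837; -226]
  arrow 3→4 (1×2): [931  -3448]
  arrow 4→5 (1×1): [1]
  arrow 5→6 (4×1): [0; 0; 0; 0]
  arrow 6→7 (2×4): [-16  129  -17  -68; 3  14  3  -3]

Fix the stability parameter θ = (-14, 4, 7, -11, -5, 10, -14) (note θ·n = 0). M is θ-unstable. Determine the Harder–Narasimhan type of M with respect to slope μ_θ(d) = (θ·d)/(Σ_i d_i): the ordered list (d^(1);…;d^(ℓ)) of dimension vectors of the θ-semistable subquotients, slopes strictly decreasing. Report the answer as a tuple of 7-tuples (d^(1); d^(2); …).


Barcode: M ≅ I[1,5], I[3,3], I[6,6]^2, I[6,7]^2. HN layers by μ_θ (5 steps, strictly decreasing):
  μ^(1)=10; μ^(2)=7; μ^(3)=-5/4; μ^(4)=-2; μ^(5)=-14

((0, 0, 0, 0, 0, 2, 0); (0, 0, 1, 0, 0, 0, 0); (0, 1, 1, 1, 1, 0, 0); (0, 0, 0, 0, 0, 2, 2); (1, 0, 0, 0, 0, 0, 0))


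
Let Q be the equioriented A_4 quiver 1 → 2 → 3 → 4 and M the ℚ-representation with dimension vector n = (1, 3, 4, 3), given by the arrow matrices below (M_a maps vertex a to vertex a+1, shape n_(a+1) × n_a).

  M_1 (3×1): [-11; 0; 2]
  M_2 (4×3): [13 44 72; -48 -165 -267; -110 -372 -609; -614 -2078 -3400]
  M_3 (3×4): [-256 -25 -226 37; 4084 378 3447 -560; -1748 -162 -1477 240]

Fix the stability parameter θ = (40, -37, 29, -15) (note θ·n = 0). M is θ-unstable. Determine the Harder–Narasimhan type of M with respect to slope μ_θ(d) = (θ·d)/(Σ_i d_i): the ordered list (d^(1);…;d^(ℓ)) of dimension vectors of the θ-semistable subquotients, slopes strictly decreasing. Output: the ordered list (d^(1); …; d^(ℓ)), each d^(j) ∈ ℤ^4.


Interval decomposition of M: I[1,3], I[2,4]^2, I[3,4].
HN type (ℓ=4): μ^(1)=29; μ^(2)=7; μ^(3)=3/2; μ^(4)=-37

((0, 0, 1, 0); (0, 0, 3, 3); (1, 1, 0, 0); (0, 2, 0, 0))


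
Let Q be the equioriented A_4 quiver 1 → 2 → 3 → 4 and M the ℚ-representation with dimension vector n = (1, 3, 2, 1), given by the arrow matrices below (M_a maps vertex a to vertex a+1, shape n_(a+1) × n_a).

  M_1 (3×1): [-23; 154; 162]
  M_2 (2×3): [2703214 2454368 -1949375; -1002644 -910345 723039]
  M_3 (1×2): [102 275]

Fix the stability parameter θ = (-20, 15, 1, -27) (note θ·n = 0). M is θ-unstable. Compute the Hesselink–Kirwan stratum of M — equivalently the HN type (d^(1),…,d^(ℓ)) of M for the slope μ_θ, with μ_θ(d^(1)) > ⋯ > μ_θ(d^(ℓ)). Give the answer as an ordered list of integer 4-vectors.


Interval decomposition of M: I[1,2], I[2,3], I[2,4].
HN type (ℓ=4): μ^(1)=15; μ^(2)=8; μ^(3)=-11/3; μ^(4)=-20

((0, 1, 0, 0); (0, 1, 1, 0); (0, 1, 1, 1); (1, 0, 0, 0))


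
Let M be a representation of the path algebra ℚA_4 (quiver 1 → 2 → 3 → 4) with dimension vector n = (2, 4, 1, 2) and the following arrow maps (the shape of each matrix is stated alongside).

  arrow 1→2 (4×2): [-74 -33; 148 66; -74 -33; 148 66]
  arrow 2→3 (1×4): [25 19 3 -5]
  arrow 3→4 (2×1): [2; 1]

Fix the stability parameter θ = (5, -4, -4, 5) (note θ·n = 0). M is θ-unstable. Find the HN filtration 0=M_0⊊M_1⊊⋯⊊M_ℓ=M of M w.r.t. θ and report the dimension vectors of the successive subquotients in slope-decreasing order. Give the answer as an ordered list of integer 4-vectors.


Barcode: M ≅ I[1,1], I[1,2], I[2,2]^2, I[2,4], I[4,4]. HN layers by μ_θ (3 steps, strictly decreasing):
  μ^(1)=5; μ^(2)=1/2; μ^(3)=-4

((1, 0, 0, 2); (1, 1, 0, 0); (0, 3, 1, 0))


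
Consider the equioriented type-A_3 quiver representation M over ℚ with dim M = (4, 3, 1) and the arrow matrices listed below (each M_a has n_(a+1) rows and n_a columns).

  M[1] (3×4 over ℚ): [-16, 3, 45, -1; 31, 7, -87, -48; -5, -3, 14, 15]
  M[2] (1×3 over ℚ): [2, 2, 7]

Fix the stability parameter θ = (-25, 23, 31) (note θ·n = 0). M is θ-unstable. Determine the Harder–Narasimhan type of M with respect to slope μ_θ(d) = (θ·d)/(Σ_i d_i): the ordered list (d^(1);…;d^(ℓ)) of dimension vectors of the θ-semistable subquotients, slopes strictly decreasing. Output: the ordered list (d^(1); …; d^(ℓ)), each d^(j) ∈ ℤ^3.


Barcode: M ≅ I[1,1], I[1,2]^2, I[1,3]. HN layers by μ_θ (3 steps, strictly decreasing):
  μ^(1)=31; μ^(2)=23; μ^(3)=-25

((0, 0, 1); (0, 3, 0); (4, 0, 0))


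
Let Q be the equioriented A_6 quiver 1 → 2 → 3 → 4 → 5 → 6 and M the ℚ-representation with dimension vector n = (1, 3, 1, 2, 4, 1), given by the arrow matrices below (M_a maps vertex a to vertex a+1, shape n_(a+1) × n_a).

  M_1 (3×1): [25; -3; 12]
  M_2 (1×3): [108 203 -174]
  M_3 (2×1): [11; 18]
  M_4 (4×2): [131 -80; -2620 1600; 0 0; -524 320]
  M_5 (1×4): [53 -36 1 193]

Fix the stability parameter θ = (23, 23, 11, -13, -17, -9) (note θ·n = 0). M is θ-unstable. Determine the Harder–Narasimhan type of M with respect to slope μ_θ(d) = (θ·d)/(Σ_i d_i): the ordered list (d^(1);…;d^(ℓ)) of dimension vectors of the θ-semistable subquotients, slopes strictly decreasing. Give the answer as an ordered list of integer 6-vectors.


Interval decomposition of M: I[1,6], I[2,2]^2, I[4,4], I[5,5]^3.
HN type (ℓ=4): μ^(1)=23; μ^(2)=3; μ^(3)=-13; μ^(4)=-17

((0, 2, 0, 0, 0, 0); (1, 1, 1, 1, 1, 1); (0, 0, 0, 1, 0, 0); (0, 0, 0, 0, 3, 0))


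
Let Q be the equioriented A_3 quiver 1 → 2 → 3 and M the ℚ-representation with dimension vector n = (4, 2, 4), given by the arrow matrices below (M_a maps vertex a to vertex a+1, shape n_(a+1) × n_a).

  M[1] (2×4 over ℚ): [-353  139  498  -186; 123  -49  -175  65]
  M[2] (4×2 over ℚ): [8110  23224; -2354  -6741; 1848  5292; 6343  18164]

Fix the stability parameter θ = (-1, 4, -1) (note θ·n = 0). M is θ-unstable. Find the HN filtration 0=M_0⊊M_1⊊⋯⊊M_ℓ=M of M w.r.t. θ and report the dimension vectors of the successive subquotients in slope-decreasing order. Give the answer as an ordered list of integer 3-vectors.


Via rank(M_{q-1}∘⋯∘M_p): M ≅ I[1,1]^2, I[1,3]^2, I[3,3]^2.
μ_θ-semistable layers: μ^(1)=3/2; μ^(2)=-1

((0, 2, 2); (4, 0, 2))


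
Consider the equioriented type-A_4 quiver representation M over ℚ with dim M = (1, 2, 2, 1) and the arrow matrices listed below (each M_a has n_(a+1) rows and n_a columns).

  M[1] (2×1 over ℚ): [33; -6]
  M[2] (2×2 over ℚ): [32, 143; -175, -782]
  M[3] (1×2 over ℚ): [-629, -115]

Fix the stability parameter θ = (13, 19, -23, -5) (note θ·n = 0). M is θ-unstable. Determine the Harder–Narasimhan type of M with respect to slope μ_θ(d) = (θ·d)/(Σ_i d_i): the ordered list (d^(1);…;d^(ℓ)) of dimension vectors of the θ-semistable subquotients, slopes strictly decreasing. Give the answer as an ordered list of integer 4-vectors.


Via rank(M_{q-1}∘⋯∘M_p): M ≅ I[1,4], I[2,3].
μ_θ-semistable layers: μ^(1)=1; μ^(2)=-2

((1, 1, 1, 1); (0, 1, 1, 0))


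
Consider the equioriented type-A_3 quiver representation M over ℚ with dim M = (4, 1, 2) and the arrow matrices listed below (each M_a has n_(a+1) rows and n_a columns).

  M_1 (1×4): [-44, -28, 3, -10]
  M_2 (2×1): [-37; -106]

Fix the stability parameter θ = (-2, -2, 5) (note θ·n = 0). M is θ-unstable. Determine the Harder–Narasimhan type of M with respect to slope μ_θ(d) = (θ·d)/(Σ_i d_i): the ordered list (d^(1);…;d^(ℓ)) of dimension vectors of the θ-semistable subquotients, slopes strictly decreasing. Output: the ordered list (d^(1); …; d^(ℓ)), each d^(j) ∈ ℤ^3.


Interval decomposition of M: I[1,1]^3, I[1,3], I[3,3].
HN type (ℓ=2): μ^(1)=5; μ^(2)=-2

((0, 0, 2); (4, 1, 0))


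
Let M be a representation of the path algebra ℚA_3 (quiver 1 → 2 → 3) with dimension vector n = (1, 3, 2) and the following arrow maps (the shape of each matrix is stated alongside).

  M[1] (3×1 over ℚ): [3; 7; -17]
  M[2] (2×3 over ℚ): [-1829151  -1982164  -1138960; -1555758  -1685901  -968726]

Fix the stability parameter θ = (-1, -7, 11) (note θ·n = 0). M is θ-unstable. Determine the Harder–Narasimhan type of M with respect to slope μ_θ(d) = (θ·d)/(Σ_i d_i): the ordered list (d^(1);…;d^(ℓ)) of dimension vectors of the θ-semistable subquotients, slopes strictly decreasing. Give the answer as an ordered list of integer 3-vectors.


Barcode: M ≅ I[1,3], I[2,2], I[2,3]. HN layers by μ_θ (3 steps, strictly decreasing):
  μ^(1)=11; μ^(2)=-4; μ^(3)=-7

((0, 0, 2); (1, 1, 0); (0, 2, 0))


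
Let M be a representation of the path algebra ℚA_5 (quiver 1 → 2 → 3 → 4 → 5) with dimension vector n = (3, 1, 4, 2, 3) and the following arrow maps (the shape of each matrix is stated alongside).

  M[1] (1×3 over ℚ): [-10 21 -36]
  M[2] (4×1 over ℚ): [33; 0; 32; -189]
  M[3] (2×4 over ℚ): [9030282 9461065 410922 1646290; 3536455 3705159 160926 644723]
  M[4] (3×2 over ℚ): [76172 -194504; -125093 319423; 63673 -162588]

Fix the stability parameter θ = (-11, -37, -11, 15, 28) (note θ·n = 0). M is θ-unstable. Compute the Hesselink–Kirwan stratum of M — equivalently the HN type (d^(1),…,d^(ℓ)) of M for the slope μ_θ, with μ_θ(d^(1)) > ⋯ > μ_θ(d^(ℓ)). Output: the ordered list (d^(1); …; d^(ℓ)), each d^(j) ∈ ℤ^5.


Barcode: M ≅ I[1,1]^2, I[1,3], I[3,3], I[3,5]^2, I[5,5]. HN layers by μ_θ (4 steps, strictly decreasing):
  μ^(1)=28; μ^(2)=15; μ^(3)=-11; μ^(4)=-24

((0, 0, 0, 0, 3); (0, 0, 0, 2, 0); (2, 0, 4, 0, 0); (1, 1, 0, 0, 0))


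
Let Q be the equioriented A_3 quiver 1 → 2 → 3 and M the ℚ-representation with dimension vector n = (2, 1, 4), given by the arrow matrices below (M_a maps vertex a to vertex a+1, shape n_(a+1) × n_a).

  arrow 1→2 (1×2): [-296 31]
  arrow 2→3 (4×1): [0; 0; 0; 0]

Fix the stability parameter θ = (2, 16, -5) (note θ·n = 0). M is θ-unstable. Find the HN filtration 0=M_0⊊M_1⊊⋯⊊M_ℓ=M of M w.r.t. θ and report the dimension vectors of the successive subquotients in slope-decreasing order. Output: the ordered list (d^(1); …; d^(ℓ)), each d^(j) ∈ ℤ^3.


Interval decomposition of M: I[1,1], I[1,2], I[3,3]^4.
HN type (ℓ=3): μ^(1)=16; μ^(2)=2; μ^(3)=-5

((0, 1, 0); (2, 0, 0); (0, 0, 4))


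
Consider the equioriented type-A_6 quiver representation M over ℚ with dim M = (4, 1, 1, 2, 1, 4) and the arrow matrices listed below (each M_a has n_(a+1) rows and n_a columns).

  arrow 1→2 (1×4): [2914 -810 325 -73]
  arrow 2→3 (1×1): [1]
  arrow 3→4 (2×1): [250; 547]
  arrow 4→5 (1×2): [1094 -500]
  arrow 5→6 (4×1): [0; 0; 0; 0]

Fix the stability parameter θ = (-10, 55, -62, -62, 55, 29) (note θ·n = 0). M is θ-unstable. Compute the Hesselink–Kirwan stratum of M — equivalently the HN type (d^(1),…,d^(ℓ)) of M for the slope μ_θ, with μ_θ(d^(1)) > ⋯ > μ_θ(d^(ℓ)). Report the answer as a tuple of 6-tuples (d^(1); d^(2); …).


Via rank(M_{q-1}∘⋯∘M_p): M ≅ I[1,1]^3, I[1,4], I[4,5], I[6,6]^4.
μ_θ-semistable layers: μ^(1)=55; μ^(2)=29; μ^(3)=-10; μ^(4)=-79/4; μ^(5)=-62

((0, 0, 0, 0, 1, 0); (0, 0, 0, 0, 0, 4); (3, 0, 0, 0, 0, 0); (1, 1, 1, 1, 0, 0); (0, 0, 0, 1, 0, 0))


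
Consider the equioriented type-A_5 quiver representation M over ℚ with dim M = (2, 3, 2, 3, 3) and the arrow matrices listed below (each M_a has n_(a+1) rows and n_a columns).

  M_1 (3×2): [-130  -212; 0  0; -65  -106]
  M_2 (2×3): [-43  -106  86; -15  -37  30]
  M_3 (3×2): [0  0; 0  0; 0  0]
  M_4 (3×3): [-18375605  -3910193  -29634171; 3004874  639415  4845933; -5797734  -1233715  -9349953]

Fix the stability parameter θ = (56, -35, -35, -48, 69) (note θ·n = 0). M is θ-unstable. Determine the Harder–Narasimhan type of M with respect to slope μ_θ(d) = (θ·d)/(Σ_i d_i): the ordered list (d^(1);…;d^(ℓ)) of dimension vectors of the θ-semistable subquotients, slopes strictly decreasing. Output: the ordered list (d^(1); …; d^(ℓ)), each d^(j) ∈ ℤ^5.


Via rank(M_{q-1}∘⋯∘M_p): M ≅ I[1,1], I[1,2], I[2,3]^2, I[4,4], I[4,5]^2, I[5,5].
μ_θ-semistable layers: μ^(1)=69; μ^(2)=56; μ^(3)=21/2; μ^(4)=-35; μ^(5)=-48

((0, 0, 0, 0, 3); (1, 0, 0, 0, 0); (1, 1, 0, 0, 0); (0, 2, 2, 0, 0); (0, 0, 0, 3, 0))


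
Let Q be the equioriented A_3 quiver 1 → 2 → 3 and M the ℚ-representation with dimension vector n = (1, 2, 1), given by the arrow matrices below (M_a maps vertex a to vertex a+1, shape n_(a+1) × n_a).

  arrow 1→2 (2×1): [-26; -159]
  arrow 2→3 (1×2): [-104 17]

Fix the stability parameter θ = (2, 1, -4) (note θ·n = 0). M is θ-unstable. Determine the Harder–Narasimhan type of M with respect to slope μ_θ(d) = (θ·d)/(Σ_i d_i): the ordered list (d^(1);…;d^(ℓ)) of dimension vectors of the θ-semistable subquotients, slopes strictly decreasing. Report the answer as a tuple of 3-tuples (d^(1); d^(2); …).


Barcode: M ≅ I[1,3], I[2,2]. HN layers by μ_θ (2 steps, strictly decreasing):
  μ^(1)=1; μ^(2)=-1/3

((0, 1, 0); (1, 1, 1))


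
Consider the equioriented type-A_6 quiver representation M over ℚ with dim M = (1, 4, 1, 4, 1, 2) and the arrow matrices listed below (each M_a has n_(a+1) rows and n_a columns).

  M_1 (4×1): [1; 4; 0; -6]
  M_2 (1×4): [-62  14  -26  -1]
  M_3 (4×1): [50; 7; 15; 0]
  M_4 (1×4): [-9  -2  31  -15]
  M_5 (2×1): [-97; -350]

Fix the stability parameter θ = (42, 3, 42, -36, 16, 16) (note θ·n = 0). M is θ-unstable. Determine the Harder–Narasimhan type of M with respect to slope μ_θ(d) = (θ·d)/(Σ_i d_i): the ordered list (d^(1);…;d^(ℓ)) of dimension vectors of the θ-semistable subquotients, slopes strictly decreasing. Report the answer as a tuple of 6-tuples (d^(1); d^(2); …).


Interval decomposition of M: I[1,2], I[2,2]^2, I[2,6], I[4,4]^3, I[6,6].
HN type (ℓ=4): μ^(1)=45/2; μ^(2)=16; μ^(3)=3; μ^(4)=-36

((1, 1, 0, 0, 0, 0); (0, 0, 0, 0, 1, 2); (0, 3, 1, 1, 0, 0); (0, 0, 0, 3, 0, 0))


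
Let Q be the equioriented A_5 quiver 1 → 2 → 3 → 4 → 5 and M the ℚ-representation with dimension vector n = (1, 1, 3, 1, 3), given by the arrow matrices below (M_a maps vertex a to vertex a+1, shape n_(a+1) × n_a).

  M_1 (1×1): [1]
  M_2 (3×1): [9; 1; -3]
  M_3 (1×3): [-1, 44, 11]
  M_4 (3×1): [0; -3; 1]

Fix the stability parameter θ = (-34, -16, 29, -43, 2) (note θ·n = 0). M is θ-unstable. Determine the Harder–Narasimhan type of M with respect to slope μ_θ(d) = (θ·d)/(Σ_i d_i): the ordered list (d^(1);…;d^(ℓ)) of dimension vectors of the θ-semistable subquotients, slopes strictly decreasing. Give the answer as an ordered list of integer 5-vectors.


Via rank(M_{q-1}∘⋯∘M_p): M ≅ I[1,5], I[3,3]^2, I[5,5]^2.
μ_θ-semistable layers: μ^(1)=29; μ^(2)=2; μ^(3)=-7; μ^(4)=-16; μ^(5)=-34

((0, 0, 2, 0, 0); (0, 0, 0, 0, 3); (0, 0, 1, 1, 0); (0, 1, 0, 0, 0); (1, 0, 0, 0, 0))


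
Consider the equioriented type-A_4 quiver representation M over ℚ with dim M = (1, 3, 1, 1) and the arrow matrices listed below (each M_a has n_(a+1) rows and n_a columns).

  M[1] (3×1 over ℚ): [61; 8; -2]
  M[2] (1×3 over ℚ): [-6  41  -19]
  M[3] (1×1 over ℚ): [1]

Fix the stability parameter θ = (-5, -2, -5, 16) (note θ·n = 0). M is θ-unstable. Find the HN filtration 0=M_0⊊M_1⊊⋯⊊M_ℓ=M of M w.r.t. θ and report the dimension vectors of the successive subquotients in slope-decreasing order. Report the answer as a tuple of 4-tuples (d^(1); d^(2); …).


Interval decomposition of M: I[1,2], I[2,2], I[2,4].
HN type (ℓ=4): μ^(1)=16; μ^(2)=-2; μ^(3)=-7/2; μ^(4)=-5

((0, 0, 0, 1); (0, 2, 0, 0); (0, 1, 1, 0); (1, 0, 0, 0))


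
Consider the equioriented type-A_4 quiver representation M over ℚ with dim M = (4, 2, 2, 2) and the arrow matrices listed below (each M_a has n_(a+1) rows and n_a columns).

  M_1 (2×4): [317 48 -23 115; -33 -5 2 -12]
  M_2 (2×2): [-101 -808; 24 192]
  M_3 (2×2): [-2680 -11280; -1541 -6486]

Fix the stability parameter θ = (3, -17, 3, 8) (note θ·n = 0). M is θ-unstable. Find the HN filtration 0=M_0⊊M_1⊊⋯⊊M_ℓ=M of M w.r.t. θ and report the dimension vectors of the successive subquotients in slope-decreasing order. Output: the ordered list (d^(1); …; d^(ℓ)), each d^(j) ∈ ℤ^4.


Barcode: M ≅ I[1,1]^2, I[1,2], I[1,4], I[3,3], I[4,4]. HN layers by μ_θ (3 steps, strictly decreasing):
  μ^(1)=8; μ^(2)=3; μ^(3)=-7

((0, 0, 0, 2); (2, 0, 2, 0); (2, 2, 0, 0))


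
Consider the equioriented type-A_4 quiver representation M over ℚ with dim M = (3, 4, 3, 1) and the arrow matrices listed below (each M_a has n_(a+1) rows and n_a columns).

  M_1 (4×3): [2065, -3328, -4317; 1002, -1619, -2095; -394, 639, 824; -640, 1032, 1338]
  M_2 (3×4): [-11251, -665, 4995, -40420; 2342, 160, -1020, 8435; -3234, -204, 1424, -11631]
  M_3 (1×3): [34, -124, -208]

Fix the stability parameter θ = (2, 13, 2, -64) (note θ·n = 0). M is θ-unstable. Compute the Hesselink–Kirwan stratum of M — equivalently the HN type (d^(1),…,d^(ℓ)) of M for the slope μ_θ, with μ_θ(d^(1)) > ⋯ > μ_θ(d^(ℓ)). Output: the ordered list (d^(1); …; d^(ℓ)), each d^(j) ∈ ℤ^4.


Barcode: M ≅ I[1,2], I[1,3], I[1,4], I[2,2], I[3,3]. HN layers by μ_θ (4 steps, strictly decreasing):
  μ^(1)=13; μ^(2)=15/2; μ^(3)=2; μ^(4)=-47/4

((0, 2, 0, 0); (0, 1, 1, 0); (2, 0, 1, 0); (1, 1, 1, 1))


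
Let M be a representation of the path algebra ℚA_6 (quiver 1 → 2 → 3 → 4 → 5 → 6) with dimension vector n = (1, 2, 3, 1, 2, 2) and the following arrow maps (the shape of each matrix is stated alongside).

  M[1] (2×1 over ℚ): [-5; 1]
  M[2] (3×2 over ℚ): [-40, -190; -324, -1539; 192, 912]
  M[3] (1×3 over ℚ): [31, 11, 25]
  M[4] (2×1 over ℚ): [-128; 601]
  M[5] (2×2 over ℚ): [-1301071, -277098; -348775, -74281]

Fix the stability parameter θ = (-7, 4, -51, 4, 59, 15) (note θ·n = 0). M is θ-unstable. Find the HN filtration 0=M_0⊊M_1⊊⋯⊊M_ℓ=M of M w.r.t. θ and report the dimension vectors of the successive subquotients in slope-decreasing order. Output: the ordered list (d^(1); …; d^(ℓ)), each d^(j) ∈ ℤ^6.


Barcode: M ≅ I[1,6], I[2,2], I[3,3]^2, I[5,6]. HN layers by μ_θ (4 steps, strictly decreasing):
  μ^(1)=37; μ^(2)=4; μ^(3)=-18; μ^(4)=-51

((0, 0, 0, 0, 2, 2); (0, 1, 0, 1, 0, 0); (1, 1, 1, 0, 0, 0); (0, 0, 2, 0, 0, 0))


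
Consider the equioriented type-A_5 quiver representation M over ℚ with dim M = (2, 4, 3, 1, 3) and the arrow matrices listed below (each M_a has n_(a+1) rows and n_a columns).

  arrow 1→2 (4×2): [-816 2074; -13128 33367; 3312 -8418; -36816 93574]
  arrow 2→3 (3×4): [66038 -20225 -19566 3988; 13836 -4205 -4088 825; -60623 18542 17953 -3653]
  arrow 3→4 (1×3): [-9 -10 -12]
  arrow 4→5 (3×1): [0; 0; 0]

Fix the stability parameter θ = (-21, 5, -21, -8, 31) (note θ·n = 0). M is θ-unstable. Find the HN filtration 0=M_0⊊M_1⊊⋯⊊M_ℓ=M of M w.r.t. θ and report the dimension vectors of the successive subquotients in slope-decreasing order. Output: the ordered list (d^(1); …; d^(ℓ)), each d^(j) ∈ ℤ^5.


Barcode: M ≅ I[1,1], I[1,4], I[2,2], I[2,3]^2, I[5,5]^3. HN layers by μ_θ (4 steps, strictly decreasing):
  μ^(1)=31; μ^(2)=5; μ^(3)=-8; μ^(4)=-21

((0, 0, 0, 0, 3); (0, 1, 0, 0, 0); (0, 3, 3, 1, 0); (2, 0, 0, 0, 0))


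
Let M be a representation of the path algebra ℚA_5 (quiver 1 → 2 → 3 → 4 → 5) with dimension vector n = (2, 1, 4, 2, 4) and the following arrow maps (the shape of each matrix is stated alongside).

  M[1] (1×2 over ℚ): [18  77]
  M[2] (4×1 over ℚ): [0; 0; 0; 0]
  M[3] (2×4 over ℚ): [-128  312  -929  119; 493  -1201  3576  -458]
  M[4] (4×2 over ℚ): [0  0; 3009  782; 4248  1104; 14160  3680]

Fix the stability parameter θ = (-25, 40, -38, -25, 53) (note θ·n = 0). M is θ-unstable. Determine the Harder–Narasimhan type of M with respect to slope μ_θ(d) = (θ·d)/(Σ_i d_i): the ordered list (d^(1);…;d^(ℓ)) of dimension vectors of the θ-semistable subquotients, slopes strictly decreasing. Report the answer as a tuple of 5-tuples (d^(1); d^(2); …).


Barcode: M ≅ I[1,1], I[1,2], I[3,3]^2, I[3,4], I[3,5], I[5,5]^3. HN layers by μ_θ (4 steps, strictly decreasing):
  μ^(1)=53; μ^(2)=40; μ^(3)=-25; μ^(4)=-38

((0, 0, 0, 0, 4); (0, 1, 0, 0, 0); (2, 0, 0, 2, 0); (0, 0, 4, 0, 0))


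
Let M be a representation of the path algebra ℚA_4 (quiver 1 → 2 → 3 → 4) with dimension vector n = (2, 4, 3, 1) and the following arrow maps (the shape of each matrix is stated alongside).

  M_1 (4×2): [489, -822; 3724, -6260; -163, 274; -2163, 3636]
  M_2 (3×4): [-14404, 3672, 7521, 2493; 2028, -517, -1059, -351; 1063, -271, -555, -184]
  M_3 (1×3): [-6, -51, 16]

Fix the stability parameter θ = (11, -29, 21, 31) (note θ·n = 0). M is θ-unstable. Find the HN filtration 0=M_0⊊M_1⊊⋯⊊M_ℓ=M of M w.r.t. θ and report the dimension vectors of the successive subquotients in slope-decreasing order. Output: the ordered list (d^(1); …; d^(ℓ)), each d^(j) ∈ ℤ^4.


Via rank(M_{q-1}∘⋯∘M_p): M ≅ I[1,2], I[1,4], I[2,3]^2.
μ_θ-semistable layers: μ^(1)=31; μ^(2)=21; μ^(3)=-9; μ^(4)=-29

((0, 0, 0, 1); (0, 0, 3, 0); (2, 2, 0, 0); (0, 2, 0, 0))


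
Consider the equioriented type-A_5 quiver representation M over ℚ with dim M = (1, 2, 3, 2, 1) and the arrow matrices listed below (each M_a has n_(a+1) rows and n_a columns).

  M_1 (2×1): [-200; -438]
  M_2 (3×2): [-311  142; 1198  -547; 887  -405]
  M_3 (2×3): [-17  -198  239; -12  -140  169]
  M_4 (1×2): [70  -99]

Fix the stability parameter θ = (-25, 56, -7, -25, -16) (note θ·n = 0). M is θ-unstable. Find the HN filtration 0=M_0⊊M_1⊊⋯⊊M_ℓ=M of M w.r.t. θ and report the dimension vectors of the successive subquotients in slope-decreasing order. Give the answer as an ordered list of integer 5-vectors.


Interval decomposition of M: I[1,5], I[2,4], I[3,3].
HN type (ℓ=4): μ^(1)=8; μ^(2)=2; μ^(3)=-7; μ^(4)=-25

((0, 1, 1, 1, 0); (0, 1, 1, 1, 1); (0, 0, 1, 0, 0); (1, 0, 0, 0, 0))


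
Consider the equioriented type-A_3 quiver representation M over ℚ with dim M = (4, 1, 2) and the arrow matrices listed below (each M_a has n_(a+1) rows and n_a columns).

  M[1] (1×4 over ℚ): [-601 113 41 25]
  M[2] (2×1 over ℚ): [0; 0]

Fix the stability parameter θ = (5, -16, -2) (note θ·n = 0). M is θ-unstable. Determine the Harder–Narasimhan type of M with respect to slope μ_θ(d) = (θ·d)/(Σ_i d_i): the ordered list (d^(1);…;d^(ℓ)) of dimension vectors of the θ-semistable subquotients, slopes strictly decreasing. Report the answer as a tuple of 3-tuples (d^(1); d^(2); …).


Barcode: M ≅ I[1,1]^3, I[1,2], I[3,3]^2. HN layers by μ_θ (3 steps, strictly decreasing):
  μ^(1)=5; μ^(2)=-2; μ^(3)=-11/2

((3, 0, 0); (0, 0, 2); (1, 1, 0))


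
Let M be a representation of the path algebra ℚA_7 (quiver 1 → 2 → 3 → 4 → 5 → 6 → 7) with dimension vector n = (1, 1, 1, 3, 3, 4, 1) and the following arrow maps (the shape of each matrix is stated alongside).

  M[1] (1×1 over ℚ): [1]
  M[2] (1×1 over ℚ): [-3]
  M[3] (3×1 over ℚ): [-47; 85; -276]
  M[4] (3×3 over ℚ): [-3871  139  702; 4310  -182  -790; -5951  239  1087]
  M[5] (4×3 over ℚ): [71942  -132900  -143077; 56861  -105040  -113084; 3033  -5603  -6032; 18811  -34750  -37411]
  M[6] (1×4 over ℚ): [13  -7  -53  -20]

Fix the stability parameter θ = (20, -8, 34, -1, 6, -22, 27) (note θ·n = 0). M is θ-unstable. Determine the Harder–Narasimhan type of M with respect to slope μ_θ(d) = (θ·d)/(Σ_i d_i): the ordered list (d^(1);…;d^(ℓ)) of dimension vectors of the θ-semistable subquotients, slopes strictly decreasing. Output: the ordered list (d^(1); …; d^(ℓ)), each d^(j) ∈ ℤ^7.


Interval decomposition of M: I[1,4], I[4,6], I[4,7], I[5,6], I[6,6].
HN type (ℓ=6): μ^(1)=27; μ^(2)=33/2; μ^(3)=6; μ^(4)=-17/3; μ^(5)=-8; μ^(6)=-22

((0, 0, 0, 0, 0, 0, 1); (0, 0, 1, 1, 0, 0, 0); (1, 1, 0, 0, 0, 0, 0); (0, 0, 0, 2, 2, 2, 0); (0, 0, 0, 0, 1, 1, 0); (0, 0, 0, 0, 0, 1, 0))


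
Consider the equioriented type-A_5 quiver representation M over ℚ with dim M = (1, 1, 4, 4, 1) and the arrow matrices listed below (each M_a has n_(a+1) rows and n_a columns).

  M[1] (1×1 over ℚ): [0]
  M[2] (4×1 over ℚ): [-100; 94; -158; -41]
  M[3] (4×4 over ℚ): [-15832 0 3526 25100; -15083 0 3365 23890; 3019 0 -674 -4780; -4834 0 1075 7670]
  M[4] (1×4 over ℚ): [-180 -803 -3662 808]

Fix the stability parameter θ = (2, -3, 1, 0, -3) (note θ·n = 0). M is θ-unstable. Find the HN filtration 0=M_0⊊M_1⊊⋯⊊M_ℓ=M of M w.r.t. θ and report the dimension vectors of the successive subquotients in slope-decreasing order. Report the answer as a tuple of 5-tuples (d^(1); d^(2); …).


Via rank(M_{q-1}∘⋯∘M_p): M ≅ I[1,1], I[2,5], I[3,3]^2, I[3,4], I[4,4]^2.
μ_θ-semistable layers: μ^(1)=2; μ^(2)=1; μ^(3)=1/2; μ^(4)=0; μ^(5)=-2/3; μ^(6)=-3

((1, 0, 0, 0, 0); (0, 0, 2, 0, 0); (0, 0, 1, 1, 0); (0, 0, 0, 2, 0); (0, 0, 1, 1, 1); (0, 1, 0, 0, 0))


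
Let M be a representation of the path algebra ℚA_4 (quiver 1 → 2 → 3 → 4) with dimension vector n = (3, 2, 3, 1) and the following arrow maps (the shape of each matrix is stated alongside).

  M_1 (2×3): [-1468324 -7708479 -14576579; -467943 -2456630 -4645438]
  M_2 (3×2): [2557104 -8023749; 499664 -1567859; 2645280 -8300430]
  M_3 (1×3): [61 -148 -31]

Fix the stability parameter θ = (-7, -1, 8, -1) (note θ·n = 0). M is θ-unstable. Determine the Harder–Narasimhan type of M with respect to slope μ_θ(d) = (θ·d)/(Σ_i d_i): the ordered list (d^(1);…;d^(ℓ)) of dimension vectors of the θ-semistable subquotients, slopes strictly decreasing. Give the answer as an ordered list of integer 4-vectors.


Interval decomposition of M: I[1,1], I[1,2], I[1,4], I[3,3]^2.
HN type (ℓ=4): μ^(1)=8; μ^(2)=7/2; μ^(3)=-1; μ^(4)=-7

((0, 0, 2, 0); (0, 0, 1, 1); (0, 2, 0, 0); (3, 0, 0, 0))


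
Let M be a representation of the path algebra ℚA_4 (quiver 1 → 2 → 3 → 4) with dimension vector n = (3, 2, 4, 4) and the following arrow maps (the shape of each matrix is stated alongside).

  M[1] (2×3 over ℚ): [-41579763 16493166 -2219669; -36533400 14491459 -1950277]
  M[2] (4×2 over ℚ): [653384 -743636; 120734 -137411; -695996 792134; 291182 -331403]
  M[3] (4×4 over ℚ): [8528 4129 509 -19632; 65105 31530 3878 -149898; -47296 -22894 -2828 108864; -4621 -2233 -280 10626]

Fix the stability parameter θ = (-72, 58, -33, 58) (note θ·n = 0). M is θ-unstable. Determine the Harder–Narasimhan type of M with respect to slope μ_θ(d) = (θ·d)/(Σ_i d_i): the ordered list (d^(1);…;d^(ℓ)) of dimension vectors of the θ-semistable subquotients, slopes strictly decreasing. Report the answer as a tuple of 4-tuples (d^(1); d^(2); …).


Via rank(M_{q-1}∘⋯∘M_p): M ≅ I[1,1], I[1,2], I[1,4], I[3,3], I[3,4]^2, I[4,4].
μ_θ-semistable layers: μ^(1)=58; μ^(2)=25/2; μ^(3)=-33; μ^(4)=-72

((0, 1, 0, 4); (0, 1, 1, 0); (0, 0, 3, 0); (3, 0, 0, 0))


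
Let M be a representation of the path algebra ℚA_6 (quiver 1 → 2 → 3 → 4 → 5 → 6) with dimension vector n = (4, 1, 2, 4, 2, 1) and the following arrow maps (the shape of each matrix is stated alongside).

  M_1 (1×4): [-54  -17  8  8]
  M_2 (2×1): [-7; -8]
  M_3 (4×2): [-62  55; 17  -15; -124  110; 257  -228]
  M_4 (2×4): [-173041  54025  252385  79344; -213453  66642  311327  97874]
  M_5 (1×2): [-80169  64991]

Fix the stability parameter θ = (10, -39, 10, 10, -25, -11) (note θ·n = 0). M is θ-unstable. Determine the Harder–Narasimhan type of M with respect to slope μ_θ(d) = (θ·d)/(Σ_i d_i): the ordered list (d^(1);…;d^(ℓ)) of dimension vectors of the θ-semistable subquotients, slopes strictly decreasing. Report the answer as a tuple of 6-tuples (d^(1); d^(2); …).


Barcode: M ≅ I[1,1]^3, I[1,6], I[3,5], I[4,4]^2. HN layers by μ_θ (4 steps, strictly decreasing):
  μ^(1)=10; μ^(2)=-5/3; μ^(3)=-4; μ^(4)=-29/2

((3, 0, 0, 2, 0, 0); (0, 0, 1, 1, 1, 0); (0, 0, 1, 1, 1, 1); (1, 1, 0, 0, 0, 0))


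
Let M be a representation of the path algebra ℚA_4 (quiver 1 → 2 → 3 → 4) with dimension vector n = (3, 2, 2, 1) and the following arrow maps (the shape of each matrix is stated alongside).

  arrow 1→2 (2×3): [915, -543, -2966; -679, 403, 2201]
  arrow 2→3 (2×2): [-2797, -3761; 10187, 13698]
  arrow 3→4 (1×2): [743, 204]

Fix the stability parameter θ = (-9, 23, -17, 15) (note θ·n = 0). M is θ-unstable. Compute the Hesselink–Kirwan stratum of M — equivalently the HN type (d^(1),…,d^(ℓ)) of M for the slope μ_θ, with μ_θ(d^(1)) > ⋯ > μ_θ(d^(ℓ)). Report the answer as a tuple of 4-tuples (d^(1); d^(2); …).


Interval decomposition of M: I[1,1], I[1,3], I[1,4].
HN type (ℓ=3): μ^(1)=15; μ^(2)=3; μ^(3)=-9

((0, 0, 0, 1); (0, 2, 2, 0); (3, 0, 0, 0))


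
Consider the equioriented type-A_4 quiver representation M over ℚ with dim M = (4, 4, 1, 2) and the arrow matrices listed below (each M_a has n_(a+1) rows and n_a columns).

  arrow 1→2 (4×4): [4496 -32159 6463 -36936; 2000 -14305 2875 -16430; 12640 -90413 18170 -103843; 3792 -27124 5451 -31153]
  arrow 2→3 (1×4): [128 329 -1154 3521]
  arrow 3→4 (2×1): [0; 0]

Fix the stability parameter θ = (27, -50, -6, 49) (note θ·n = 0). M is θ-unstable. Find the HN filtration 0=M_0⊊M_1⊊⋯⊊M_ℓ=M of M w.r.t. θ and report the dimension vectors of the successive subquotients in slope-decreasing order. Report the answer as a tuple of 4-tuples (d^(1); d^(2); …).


Via rank(M_{q-1}∘⋯∘M_p): M ≅ I[1,1]^2, I[1,2], I[1,3], I[2,2]^2, I[4,4]^2.
μ_θ-semistable layers: μ^(1)=49; μ^(2)=27; μ^(3)=-6; μ^(4)=-23/2; μ^(5)=-50

((0, 0, 0, 2); (2, 0, 0, 0); (0, 0, 1, 0); (2, 2, 0, 0); (0, 2, 0, 0))


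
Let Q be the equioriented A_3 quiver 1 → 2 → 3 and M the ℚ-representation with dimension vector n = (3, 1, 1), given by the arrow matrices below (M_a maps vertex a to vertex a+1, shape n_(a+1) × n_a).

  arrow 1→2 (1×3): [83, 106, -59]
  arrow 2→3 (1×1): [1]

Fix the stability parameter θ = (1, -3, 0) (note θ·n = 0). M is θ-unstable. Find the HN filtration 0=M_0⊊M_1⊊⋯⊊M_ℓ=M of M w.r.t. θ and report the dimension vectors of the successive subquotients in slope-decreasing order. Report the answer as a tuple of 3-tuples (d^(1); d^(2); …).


Via rank(M_{q-1}∘⋯∘M_p): M ≅ I[1,1]^2, I[1,3].
μ_θ-semistable layers: μ^(1)=1; μ^(2)=0; μ^(3)=-1

((2, 0, 0); (0, 0, 1); (1, 1, 0))


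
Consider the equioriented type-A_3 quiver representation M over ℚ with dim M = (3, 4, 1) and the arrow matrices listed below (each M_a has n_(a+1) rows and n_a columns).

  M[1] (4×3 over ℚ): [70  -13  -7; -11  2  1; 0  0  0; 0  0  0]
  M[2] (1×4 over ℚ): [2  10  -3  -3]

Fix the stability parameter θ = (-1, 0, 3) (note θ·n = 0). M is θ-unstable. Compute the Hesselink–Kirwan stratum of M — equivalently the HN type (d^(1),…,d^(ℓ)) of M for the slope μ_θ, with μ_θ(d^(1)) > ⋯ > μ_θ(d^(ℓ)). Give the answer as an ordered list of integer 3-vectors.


Barcode: M ≅ I[1,1], I[1,2], I[1,3], I[2,2]^2. HN layers by μ_θ (3 steps, strictly decreasing):
  μ^(1)=3; μ^(2)=0; μ^(3)=-1

((0, 0, 1); (0, 4, 0); (3, 0, 0))


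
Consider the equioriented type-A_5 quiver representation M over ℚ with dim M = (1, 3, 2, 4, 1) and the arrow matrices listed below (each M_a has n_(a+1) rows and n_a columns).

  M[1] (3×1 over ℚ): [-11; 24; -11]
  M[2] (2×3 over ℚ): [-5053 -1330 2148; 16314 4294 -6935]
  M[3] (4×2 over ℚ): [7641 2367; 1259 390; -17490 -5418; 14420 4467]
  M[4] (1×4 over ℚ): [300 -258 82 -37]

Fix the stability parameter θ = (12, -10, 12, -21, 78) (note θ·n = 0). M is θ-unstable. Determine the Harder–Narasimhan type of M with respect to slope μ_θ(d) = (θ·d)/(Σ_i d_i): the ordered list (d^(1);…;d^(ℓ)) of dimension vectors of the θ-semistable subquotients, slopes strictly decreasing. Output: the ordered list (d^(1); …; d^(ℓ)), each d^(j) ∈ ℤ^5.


Via rank(M_{q-1}∘⋯∘M_p): M ≅ I[1,5], I[2,2], I[2,4], I[4,4]^2.
μ_θ-semistable layers: μ^(1)=78; μ^(2)=-7/4; μ^(3)=-9/2; μ^(4)=-10; μ^(5)=-21

((0, 0, 0, 0, 1); (1, 1, 1, 1, 0); (0, 0, 1, 1, 0); (0, 2, 0, 0, 0); (0, 0, 0, 2, 0))


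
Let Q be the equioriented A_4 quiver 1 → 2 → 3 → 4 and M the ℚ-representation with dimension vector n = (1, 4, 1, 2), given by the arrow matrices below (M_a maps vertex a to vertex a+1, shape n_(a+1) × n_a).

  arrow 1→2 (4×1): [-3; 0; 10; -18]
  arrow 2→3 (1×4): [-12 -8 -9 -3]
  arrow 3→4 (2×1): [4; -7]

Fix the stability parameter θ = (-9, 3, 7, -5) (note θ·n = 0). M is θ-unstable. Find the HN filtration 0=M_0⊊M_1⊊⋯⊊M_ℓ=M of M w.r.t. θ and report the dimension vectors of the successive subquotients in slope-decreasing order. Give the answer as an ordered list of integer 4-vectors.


Barcode: M ≅ I[1,2], I[2,2]^2, I[2,4], I[4,4]. HN layers by μ_θ (4 steps, strictly decreasing):
  μ^(1)=3; μ^(2)=5/3; μ^(3)=-5; μ^(4)=-9

((0, 3, 0, 0); (0, 1, 1, 1); (0, 0, 0, 1); (1, 0, 0, 0))


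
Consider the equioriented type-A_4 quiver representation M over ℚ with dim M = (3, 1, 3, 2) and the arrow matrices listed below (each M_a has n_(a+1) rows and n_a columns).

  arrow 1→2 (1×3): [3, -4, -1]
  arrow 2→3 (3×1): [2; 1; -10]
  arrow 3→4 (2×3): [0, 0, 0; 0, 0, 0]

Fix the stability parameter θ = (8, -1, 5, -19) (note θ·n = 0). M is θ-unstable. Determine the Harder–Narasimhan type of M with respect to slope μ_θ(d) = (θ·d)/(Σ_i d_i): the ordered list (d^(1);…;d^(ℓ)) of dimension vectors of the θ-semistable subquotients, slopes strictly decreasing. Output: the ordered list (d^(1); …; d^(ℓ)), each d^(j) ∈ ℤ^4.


Barcode: M ≅ I[1,1]^2, I[1,3], I[3,3]^2, I[4,4]^2. HN layers by μ_θ (4 steps, strictly decreasing):
  μ^(1)=8; μ^(2)=5; μ^(3)=7/2; μ^(4)=-19

((2, 0, 0, 0); (0, 0, 3, 0); (1, 1, 0, 0); (0, 0, 0, 2))


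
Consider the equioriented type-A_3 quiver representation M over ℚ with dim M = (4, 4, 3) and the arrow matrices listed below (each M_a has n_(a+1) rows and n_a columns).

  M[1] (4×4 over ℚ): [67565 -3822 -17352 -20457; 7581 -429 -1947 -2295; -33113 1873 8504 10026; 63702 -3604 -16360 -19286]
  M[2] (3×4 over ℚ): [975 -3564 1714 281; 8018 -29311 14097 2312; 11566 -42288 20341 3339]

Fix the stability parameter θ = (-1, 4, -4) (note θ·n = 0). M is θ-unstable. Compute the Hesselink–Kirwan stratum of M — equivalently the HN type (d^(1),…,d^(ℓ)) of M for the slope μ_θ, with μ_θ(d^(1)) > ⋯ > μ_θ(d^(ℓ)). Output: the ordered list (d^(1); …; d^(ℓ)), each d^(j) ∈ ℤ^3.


Interval decomposition of M: I[1,1], I[1,3]^3, I[2,2].
HN type (ℓ=3): μ^(1)=4; μ^(2)=0; μ^(3)=-1

((0, 1, 0); (0, 3, 3); (4, 0, 0))


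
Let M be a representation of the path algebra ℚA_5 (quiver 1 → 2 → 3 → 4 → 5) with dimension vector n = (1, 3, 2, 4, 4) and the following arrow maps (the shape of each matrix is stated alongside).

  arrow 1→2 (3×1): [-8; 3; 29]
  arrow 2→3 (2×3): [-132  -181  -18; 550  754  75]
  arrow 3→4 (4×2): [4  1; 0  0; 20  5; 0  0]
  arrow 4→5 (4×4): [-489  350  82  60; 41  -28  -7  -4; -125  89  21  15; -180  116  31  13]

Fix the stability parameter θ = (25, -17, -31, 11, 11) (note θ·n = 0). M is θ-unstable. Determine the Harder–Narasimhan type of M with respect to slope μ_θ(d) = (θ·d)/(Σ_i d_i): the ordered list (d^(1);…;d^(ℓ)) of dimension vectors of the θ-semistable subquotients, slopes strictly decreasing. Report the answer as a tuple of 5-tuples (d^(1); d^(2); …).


Interval decomposition of M: I[1,5], I[2,2], I[2,3], I[4,5]^3.
HN type (ℓ=4): μ^(1)=11; μ^(2)=-23/3; μ^(3)=-17; μ^(4)=-24

((0, 0, 0, 4, 4); (1, 1, 1, 0, 0); (0, 1, 0, 0, 0); (0, 1, 1, 0, 0))


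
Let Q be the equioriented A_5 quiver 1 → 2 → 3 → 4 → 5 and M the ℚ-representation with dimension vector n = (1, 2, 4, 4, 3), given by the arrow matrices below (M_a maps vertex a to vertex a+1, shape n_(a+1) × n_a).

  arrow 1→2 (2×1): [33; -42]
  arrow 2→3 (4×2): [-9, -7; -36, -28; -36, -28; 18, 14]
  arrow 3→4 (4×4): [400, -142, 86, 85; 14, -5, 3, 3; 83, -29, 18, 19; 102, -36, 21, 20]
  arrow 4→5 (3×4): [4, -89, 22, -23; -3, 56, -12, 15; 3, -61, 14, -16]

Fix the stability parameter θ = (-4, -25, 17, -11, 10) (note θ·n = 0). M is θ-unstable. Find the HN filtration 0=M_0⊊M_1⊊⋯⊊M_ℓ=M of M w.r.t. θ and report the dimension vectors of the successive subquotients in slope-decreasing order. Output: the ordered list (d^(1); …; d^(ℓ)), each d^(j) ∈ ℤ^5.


Interval decomposition of M: I[1,4], I[2,2], I[3,5]^3.
HN type (ℓ=4): μ^(1)=10; μ^(2)=3; μ^(3)=-29/2; μ^(4)=-25

((0, 0, 0, 0, 3); (0, 0, 4, 4, 0); (1, 1, 0, 0, 0); (0, 1, 0, 0, 0))


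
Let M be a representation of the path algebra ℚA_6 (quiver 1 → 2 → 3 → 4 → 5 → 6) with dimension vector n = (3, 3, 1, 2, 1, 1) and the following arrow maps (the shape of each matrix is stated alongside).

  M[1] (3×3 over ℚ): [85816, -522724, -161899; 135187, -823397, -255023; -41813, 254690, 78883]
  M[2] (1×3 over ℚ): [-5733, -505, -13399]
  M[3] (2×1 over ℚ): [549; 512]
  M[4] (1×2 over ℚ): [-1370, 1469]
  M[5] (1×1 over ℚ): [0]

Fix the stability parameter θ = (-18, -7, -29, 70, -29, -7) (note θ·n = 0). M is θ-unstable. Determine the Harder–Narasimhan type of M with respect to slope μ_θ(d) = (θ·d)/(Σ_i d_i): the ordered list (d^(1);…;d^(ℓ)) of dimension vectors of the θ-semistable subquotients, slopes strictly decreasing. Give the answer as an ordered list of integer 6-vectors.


Interval decomposition of M: I[1,2]^2, I[1,5], I[4,4], I[6,6].
HN type (ℓ=4): μ^(1)=70; μ^(2)=41/2; μ^(3)=-7; μ^(4)=-18

((0, 0, 0, 1, 0, 0); (0, 0, 0, 1, 1, 0); (0, 2, 0, 0, 0, 1); (3, 1, 1, 0, 0, 0))
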